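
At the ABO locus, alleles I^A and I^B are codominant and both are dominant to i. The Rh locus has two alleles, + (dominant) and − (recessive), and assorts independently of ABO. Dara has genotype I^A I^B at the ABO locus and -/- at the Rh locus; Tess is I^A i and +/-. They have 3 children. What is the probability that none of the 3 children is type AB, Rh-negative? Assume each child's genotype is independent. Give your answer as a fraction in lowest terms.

ABO cross I^A I^B × I^A i → 1/2 A, 1/4 B, 1/4 AB.
Rh cross -/- × +/- → 1/2 Rh+, 1/2 Rh-; so P(type AB, Rh-negative) = 1/4 × 1/2 = 1/8 per child.
P(not type AB, Rh-negative) = 7/8 for one child; (7/8)^3 = 343/512.

343/512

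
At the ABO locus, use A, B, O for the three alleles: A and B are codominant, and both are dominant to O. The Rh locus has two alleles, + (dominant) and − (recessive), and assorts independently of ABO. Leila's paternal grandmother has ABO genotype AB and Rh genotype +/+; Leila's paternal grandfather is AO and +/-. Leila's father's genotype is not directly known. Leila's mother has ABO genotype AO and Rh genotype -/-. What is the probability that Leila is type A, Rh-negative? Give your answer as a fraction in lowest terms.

Leila's father's ABO genotype from AB × AO: 1/4 AA, 1/4 AB, 1/4 AO, 1/4 BO.
Crossing each possibility with the mother AO and summing P(type A): 1/4·1 + 1/4·1/2 + 1/4·3/4 + 1/4·1/4 = 5/8.
Similarly for Rh via the father's Rh distribution: P(Rh-) = 1/4.
Independent loci: 5/8 × 1/4 = 5/32.

5/32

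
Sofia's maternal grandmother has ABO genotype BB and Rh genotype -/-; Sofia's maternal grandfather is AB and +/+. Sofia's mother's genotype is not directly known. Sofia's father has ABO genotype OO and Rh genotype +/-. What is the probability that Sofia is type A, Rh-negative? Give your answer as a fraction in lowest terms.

1/16

Sofia's mother's ABO genotype from BB × AB: 1/2 AB, 1/2 BB.
Crossing each possibility with the father OO and summing P(type A): 1/2·1/2 + 1/2·0 = 1/4.
Similarly for Rh via the mother's Rh distribution: P(Rh-) = 1/4.
Independent loci: 1/4 × 1/4 = 1/16.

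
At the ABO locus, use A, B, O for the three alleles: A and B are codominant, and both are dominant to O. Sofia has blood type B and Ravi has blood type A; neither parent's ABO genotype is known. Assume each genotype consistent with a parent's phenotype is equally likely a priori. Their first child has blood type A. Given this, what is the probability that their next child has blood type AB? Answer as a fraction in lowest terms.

5/12

Possible genotypes: Sofia ∈ {BB, BO}; Ravi ∈ {AA, AO}.
Weight each parental genotype pair by prior × P(type-A child):
  BO × AA: posterior weight 2/3; P(next child type AB) = 1/2.
  BO × AO: posterior weight 1/3; P(next child type AB) = 1/4.
Weighted sum = 5/12.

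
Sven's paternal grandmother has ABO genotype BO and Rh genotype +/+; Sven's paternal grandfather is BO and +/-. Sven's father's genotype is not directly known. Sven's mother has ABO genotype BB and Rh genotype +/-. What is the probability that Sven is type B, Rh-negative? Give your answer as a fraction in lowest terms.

Sven's father's ABO genotype from BO × BO: 1/4 BB, 1/2 BO, 1/4 OO.
Crossing each possibility with the mother BB and summing P(type B): 1/4·1 + 1/2·1 + 1/4·1 = 1.
Similarly for Rh via the father's Rh distribution: P(Rh-) = 1/8.
Independent loci: 1 × 1/8 = 1/8.

1/8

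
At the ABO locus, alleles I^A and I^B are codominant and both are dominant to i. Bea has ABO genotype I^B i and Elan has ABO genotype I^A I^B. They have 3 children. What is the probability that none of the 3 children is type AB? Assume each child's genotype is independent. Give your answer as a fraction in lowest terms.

ABO cross I^B i × I^A I^B → 1/4 A, 1/2 B, 1/4 AB.
So P(type AB) = 1/4 per child.
P(not type AB) = 3/4 for one child; (3/4)^3 = 27/64.

27/64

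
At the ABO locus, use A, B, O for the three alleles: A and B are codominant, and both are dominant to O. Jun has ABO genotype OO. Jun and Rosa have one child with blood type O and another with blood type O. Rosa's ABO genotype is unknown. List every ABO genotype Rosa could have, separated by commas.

For each candidate genotype of Rosa, check whether crossing it with OO can produce every observed child phenotype.
  AA → possible child types {A} ✗
  AB → possible child types {A, B} ✗
  AO → possible child types {O, A} ✓
  BB → possible child types {B} ✗
  BO → possible child types {O, B} ✓
  OO → possible child types {O} ✓

AO, BO, OO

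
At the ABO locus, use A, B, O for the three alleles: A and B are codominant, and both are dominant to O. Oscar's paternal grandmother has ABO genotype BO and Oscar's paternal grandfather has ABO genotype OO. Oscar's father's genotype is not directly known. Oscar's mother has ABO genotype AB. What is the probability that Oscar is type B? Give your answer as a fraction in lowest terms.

Oscar's father's ABO genotype from BO × OO: 1/2 BO, 1/2 OO.
Crossing each possibility with the mother AB and summing P(type B): 1/2·1/2 + 1/2·1/2 = 1/2.

1/2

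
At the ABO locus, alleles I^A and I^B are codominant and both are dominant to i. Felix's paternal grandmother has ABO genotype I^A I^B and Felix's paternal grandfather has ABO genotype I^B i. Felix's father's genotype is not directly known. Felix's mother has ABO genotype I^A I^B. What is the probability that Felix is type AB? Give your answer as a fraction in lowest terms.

Felix's father's ABO genotype from I^A I^B × I^B i: 1/4 I^A I^B, 1/4 I^A i, 1/4 I^B I^B, 1/4 I^B i.
Crossing each possibility with the mother I^A I^B and summing P(type AB): 1/4·1/2 + 1/4·1/4 + 1/4·1/2 + 1/4·1/4 = 3/8.

3/8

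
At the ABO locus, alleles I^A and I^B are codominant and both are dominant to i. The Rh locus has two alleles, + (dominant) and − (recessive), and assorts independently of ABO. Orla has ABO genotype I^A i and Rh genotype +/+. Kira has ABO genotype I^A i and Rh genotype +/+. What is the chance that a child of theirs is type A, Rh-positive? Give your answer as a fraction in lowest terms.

3/4

ABO cross I^A i × I^A i → offspring phenotypes: 1/4 O, 3/4 A.
Rh cross +/+ × +/+ → 1 Rh+.
Independent loci: P(type A, Rh-positive) = 3/4 × 1 = 3/4.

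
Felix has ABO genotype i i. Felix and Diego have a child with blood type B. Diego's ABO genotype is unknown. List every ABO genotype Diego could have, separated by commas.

For each candidate genotype of Diego, check whether crossing it with i i can produce every observed child phenotype.
  I^A I^A → possible child types {A} ✗
  I^A I^B → possible child types {A, B} ✓
  I^A i → possible child types {O, A} ✗
  I^B I^B → possible child types {B} ✓
  I^B i → possible child types {O, B} ✓
  i i → possible child types {O} ✗

I^A I^B, I^B I^B, I^B i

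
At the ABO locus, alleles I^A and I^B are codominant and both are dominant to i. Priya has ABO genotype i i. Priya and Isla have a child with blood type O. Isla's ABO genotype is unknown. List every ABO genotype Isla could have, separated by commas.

For each candidate genotype of Isla, check whether crossing it with i i can produce every observed child phenotype.
  I^A I^A → possible child types {A} ✗
  I^A I^B → possible child types {A, B} ✗
  I^A i → possible child types {O, A} ✓
  I^B I^B → possible child types {B} ✗
  I^B i → possible child types {O, B} ✓
  i i → possible child types {O} ✓

I^A i, I^B i, i i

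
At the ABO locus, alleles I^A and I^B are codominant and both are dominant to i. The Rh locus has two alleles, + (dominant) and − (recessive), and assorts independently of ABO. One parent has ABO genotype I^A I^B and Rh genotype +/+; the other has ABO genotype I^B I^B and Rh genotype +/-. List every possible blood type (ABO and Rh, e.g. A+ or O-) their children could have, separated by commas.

B+, AB+

Gametes from I^A I^B × I^B I^B give offspring ABO genotypes I^A I^B, I^B I^B, i.e. phenotypes B, AB.
Rh cross +/+ × +/- → phenotypes Rh+.
Combining independently: B+, AB+.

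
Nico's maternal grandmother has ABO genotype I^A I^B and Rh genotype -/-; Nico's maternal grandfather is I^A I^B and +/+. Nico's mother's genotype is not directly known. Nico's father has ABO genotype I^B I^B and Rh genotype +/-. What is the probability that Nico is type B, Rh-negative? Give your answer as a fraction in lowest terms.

Nico's mother's ABO genotype from I^A I^B × I^A I^B: 1/4 I^A I^A, 1/2 I^A I^B, 1/4 I^B I^B.
Crossing each possibility with the father I^B I^B and summing P(type B): 1/4·0 + 1/2·1/2 + 1/4·1 = 1/2.
Similarly for Rh via the mother's Rh distribution: P(Rh-) = 1/4.
Independent loci: 1/2 × 1/4 = 1/8.

1/8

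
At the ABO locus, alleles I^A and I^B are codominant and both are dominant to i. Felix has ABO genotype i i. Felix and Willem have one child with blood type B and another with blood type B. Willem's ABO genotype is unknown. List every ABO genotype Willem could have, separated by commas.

For each candidate genotype of Willem, check whether crossing it with i i can produce every observed child phenotype.
  I^A I^A → possible child types {A} ✗
  I^A I^B → possible child types {A, B} ✓
  I^A i → possible child types {O, A} ✗
  I^B I^B → possible child types {B} ✓
  I^B i → possible child types {O, B} ✓
  i i → possible child types {O} ✗

I^A I^B, I^B I^B, I^B i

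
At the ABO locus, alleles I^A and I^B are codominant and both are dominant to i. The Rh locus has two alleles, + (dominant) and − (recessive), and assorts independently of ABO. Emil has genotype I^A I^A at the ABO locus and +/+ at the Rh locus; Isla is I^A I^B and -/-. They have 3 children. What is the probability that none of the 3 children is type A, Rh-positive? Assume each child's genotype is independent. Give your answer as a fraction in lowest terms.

1/8

ABO cross I^A I^A × I^A I^B → 1/2 A, 1/2 AB.
Rh cross +/+ × -/- → 1 Rh+; so P(type A, Rh-positive) = 1/2 × 1 = 1/2 per child.
P(not type A, Rh-positive) = 1/2 for one child; (1/2)^3 = 1/8.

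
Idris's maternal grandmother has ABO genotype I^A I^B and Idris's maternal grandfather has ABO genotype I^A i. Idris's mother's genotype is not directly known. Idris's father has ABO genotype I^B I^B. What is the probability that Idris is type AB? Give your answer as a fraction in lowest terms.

1/2

Idris's mother's ABO genotype from I^A I^B × I^A i: 1/4 I^A I^A, 1/4 I^A I^B, 1/4 I^A i, 1/4 I^B i.
Crossing each possibility with the father I^B I^B and summing P(type AB): 1/4·1 + 1/4·1/2 + 1/4·1/2 + 1/4·0 = 1/2.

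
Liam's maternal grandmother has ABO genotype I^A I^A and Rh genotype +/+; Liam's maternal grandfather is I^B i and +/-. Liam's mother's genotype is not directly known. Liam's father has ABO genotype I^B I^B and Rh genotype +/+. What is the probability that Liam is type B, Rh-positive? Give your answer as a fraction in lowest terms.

Liam's mother's ABO genotype from I^A I^A × I^B i: 1/2 I^A I^B, 1/2 I^A i.
Crossing each possibility with the father I^B I^B and summing P(type B): 1/2·1/2 + 1/2·1/2 = 1/2.
Similarly for Rh via the mother's Rh distribution: P(Rh+) = 1.
Independent loci: 1/2 × 1 = 1/2.

1/2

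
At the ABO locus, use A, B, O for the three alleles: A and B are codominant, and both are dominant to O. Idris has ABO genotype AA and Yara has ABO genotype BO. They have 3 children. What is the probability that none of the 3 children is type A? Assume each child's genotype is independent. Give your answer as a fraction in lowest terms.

1/8

ABO cross AA × BO → 1/2 A, 1/2 AB.
So P(type A) = 1/2 per child.
P(not type A) = 1/2 for one child; (1/2)^3 = 1/8.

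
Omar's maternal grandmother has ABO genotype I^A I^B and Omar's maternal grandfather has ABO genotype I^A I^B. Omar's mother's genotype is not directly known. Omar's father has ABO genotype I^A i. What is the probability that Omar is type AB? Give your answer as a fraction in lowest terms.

1/4

Omar's mother's ABO genotype from I^A I^B × I^A I^B: 1/4 I^A I^A, 1/2 I^A I^B, 1/4 I^B I^B.
Crossing each possibility with the father I^A i and summing P(type AB): 1/4·0 + 1/2·1/4 + 1/4·1/2 = 1/4.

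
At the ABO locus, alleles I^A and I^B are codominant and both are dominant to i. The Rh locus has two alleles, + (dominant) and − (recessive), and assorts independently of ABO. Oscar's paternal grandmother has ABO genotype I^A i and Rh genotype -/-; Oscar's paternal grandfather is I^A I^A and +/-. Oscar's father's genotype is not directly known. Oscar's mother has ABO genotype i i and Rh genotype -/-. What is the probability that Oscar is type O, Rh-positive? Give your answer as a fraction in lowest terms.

1/16

Oscar's father's ABO genotype from I^A i × I^A I^A: 1/2 I^A I^A, 1/2 I^A i.
Crossing each possibility with the mother i i and summing P(type O): 1/2·0 + 1/2·1/2 = 1/4.
Similarly for Rh via the father's Rh distribution: P(Rh+) = 1/4.
Independent loci: 1/4 × 1/4 = 1/16.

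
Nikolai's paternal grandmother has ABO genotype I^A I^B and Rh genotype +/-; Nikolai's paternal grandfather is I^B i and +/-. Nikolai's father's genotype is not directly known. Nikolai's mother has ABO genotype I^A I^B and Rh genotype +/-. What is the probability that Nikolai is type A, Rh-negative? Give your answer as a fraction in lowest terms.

1/16

Nikolai's father's ABO genotype from I^A I^B × I^B i: 1/4 I^A I^B, 1/4 I^A i, 1/4 I^B I^B, 1/4 I^B i.
Crossing each possibility with the mother I^A I^B and summing P(type A): 1/4·1/4 + 1/4·1/2 + 1/4·0 + 1/4·1/4 = 1/4.
Similarly for Rh via the father's Rh distribution: P(Rh-) = 1/4.
Independent loci: 1/4 × 1/4 = 1/16.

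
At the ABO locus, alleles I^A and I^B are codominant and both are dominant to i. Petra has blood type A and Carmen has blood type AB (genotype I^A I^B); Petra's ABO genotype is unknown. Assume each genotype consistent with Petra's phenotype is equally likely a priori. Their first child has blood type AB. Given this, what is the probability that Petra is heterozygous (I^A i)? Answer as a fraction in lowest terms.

Possible genotypes: Petra ∈ {I^A I^A, I^A i}; Carmen ∈ {I^A I^B}.
Weight each parental genotype pair by prior × P(type-AB child):
  I^A I^A × I^A I^B: posterior weight 2/3.
  I^A i × I^A I^B: posterior weight 1/3.
Sum the posterior weight over pairs where Petra is I^A i: 1/3.

1/3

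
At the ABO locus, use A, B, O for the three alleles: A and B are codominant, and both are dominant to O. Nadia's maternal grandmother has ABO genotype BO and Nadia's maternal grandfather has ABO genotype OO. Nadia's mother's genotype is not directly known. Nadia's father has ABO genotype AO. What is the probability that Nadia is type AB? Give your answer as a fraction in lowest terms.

Nadia's mother's ABO genotype from BO × OO: 1/2 BO, 1/2 OO.
Crossing each possibility with the father AO and summing P(type AB): 1/2·1/4 + 1/2·0 = 1/8.

1/8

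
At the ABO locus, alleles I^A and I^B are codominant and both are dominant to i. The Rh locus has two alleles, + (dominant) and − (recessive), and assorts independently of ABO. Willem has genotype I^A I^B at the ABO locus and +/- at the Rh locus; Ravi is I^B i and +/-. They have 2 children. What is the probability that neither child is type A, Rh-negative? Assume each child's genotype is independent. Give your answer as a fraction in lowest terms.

ABO cross I^A I^B × I^B i → 1/4 A, 1/2 B, 1/4 AB.
Rh cross +/- × +/- → 3/4 Rh+, 1/4 Rh-; so P(type A, Rh-negative) = 1/4 × 1/4 = 1/16 per child.
P(not type A, Rh-negative) = 15/16 for one child; (15/16)^2 = 225/256.

225/256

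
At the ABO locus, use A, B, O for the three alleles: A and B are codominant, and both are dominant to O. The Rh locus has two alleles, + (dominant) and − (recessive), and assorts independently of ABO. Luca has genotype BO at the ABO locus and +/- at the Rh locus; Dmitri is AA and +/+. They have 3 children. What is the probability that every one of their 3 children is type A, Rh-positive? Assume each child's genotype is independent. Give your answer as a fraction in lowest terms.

ABO cross BO × AA → 1/2 A, 1/2 AB.
Rh cross +/- × +/+ → 1 Rh+; so P(type A, Rh-positive) = 1/2 × 1 = 1/2 per child.
All 3 independent: (1/2)^3 = 1/8.

1/8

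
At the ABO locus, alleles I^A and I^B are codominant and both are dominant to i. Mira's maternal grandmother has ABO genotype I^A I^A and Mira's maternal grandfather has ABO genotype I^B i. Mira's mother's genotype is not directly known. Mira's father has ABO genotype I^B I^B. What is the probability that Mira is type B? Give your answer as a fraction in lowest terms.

Mira's mother's ABO genotype from I^A I^A × I^B i: 1/2 I^A I^B, 1/2 I^A i.
Crossing each possibility with the father I^B I^B and summing P(type B): 1/2·1/2 + 1/2·1/2 = 1/2.

1/2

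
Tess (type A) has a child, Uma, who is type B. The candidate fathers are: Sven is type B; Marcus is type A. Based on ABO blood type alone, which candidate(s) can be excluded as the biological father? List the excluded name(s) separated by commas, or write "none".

Marcus

A candidate is excluded only if no genotype consistent with his phenotype could produce a type B child with a type A mother.
Marcus (type A): no genotype consistent with that phenotype can produce a type-B child with a type-A mother.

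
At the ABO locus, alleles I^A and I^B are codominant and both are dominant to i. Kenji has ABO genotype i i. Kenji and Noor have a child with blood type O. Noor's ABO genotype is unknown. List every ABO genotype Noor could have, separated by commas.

I^A i, I^B i, i i

For each candidate genotype of Noor, check whether crossing it with i i can produce every observed child phenotype.
  I^A I^A → possible child types {A} ✗
  I^A I^B → possible child types {A, B} ✗
  I^A i → possible child types {O, A} ✓
  I^B I^B → possible child types {B} ✗
  I^B i → possible child types {O, B} ✓
  i i → possible child types {O} ✓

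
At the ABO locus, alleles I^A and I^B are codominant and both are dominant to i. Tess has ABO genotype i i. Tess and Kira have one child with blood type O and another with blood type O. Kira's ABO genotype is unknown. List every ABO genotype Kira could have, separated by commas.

I^A i, I^B i, i i

For each candidate genotype of Kira, check whether crossing it with i i can produce every observed child phenotype.
  I^A I^A → possible child types {A} ✗
  I^A I^B → possible child types {A, B} ✗
  I^A i → possible child types {O, A} ✓
  I^B I^B → possible child types {B} ✗
  I^B i → possible child types {O, B} ✓
  i i → possible child types {O} ✓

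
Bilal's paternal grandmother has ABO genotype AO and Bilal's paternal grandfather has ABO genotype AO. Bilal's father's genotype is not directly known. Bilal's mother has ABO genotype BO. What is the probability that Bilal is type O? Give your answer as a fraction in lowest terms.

Bilal's father's ABO genotype from AO × AO: 1/4 AA, 1/2 AO, 1/4 OO.
Crossing each possibility with the mother BO and summing P(type O): 1/4·0 + 1/2·1/4 + 1/4·1/2 = 1/4.

1/4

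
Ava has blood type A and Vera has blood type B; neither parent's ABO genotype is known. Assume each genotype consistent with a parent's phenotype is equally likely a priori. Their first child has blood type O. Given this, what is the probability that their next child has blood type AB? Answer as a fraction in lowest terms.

1/4

Possible genotypes: Ava ∈ {I^A I^A, I^A i}; Vera ∈ {I^B I^B, I^B i}.
Weight each parental genotype pair by prior × P(type-O child):
  I^A i × I^B i: posterior weight 1; P(next child type AB) = 1/4.
Weighted sum = 1/4.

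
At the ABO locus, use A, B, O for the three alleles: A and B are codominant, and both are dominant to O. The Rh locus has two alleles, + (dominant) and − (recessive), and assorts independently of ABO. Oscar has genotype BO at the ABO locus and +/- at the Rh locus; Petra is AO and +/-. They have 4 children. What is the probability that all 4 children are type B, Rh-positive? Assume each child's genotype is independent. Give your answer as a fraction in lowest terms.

81/65536

ABO cross BO × AO → 1/4 O, 1/4 A, 1/4 B, 1/4 AB.
Rh cross +/- × +/- → 3/4 Rh+, 1/4 Rh-; so P(type B, Rh-positive) = 1/4 × 3/4 = 3/16 per child.
All 4 independent: (3/16)^4 = 81/65536.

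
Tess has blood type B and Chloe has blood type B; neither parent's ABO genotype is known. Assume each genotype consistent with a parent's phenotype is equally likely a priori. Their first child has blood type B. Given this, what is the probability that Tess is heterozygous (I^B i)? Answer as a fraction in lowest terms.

Possible genotypes: Tess ∈ {I^B I^B, I^B i}; Chloe ∈ {I^B I^B, I^B i}.
Weight each parental genotype pair by prior × P(type-B child):
  I^B I^B × I^B I^B: posterior weight 4/15.
  I^B I^B × I^B i: posterior weight 4/15.
  I^B i × I^B I^B: posterior weight 4/15.
  I^B i × I^B i: posterior weight 1/5.
Sum the posterior weight over pairs where Tess is I^B i: 7/15.

7/15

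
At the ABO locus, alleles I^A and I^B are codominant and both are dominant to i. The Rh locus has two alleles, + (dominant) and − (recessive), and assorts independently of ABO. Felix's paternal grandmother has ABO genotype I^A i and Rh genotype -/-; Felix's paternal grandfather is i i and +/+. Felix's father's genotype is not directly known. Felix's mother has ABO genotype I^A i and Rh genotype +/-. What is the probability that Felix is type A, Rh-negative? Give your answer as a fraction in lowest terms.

5/32

Felix's father's ABO genotype from I^A i × i i: 1/2 I^A i, 1/2 i i.
Crossing each possibility with the mother I^A i and summing P(type A): 1/2·3/4 + 1/2·1/2 = 5/8.
Similarly for Rh via the father's Rh distribution: P(Rh-) = 1/4.
Independent loci: 5/8 × 1/4 = 5/32.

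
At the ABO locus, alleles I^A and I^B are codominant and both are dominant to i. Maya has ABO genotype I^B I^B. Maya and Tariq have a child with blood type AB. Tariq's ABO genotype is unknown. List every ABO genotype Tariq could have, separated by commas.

I^A I^A, I^A I^B, I^A i

For each candidate genotype of Tariq, check whether crossing it with I^B I^B can produce every observed child phenotype.
  I^A I^A → possible child types {AB} ✓
  I^A I^B → possible child types {B, AB} ✓
  I^A i → possible child types {B, AB} ✓
  I^B I^B → possible child types {B} ✗
  I^B i → possible child types {B} ✗
  i i → possible child types {B} ✗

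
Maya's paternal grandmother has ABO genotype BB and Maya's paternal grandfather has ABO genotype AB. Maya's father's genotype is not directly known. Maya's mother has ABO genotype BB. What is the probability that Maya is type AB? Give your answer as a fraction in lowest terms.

1/4

Maya's father's ABO genotype from BB × AB: 1/2 AB, 1/2 BB.
Crossing each possibility with the mother BB and summing P(type AB): 1/2·1/2 + 1/2·0 = 1/4.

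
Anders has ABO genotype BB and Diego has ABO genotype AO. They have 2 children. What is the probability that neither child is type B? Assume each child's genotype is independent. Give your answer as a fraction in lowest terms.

ABO cross BB × AO → 1/2 B, 1/2 AB.
So P(type B) = 1/2 per child.
P(not type B) = 1/2 for one child; (1/2)^2 = 1/4.

1/4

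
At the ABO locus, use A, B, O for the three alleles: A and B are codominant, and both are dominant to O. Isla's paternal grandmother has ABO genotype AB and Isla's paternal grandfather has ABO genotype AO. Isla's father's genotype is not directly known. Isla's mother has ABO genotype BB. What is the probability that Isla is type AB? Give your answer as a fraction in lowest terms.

Isla's father's ABO genotype from AB × AO: 1/4 AA, 1/4 AB, 1/4 AO, 1/4 BO.
Crossing each possibility with the mother BB and summing P(type AB): 1/4·1 + 1/4·1/2 + 1/4·1/2 + 1/4·0 = 1/2.

1/2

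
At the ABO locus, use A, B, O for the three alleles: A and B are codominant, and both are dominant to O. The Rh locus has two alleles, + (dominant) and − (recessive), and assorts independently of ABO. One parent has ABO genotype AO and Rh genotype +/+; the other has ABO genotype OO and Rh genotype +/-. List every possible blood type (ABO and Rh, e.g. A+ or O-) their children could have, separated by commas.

O+, A+

Gametes from AO × OO give offspring ABO genotypes AO, OO, i.e. phenotypes O, A.
Rh cross +/+ × +/- → phenotypes Rh+.
Combining independently: O+, A+.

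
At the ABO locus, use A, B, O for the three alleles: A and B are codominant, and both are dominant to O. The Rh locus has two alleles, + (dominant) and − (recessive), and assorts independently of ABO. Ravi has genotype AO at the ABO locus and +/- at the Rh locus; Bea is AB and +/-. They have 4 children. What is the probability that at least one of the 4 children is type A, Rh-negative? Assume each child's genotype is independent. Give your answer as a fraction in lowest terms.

1695/4096

ABO cross AO × AB → 1/2 A, 1/4 B, 1/4 AB.
Rh cross +/- × +/- → 3/4 Rh+, 1/4 Rh-; so P(type A, Rh-negative) = 1/2 × 1/4 = 1/8 per child.
P(none) = (7/8)^4 = 2401/4096; P(at least one) = 1 − 2401/4096 = 1695/4096.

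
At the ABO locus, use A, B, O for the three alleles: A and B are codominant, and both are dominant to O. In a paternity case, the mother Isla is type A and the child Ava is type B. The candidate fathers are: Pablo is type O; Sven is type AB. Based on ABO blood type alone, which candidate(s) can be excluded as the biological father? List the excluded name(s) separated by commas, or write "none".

A candidate is excluded only if no genotype consistent with his phenotype could produce a type B child with a type A mother.
Pablo (type O): no genotype consistent with that phenotype can produce a type-B child with a type-A mother.

Pablo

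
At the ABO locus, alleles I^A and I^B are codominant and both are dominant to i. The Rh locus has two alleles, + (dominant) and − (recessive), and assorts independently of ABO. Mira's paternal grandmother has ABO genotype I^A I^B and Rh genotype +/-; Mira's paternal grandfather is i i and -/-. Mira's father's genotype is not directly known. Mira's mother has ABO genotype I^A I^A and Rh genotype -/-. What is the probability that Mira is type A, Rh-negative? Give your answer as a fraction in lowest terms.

9/16

Mira's father's ABO genotype from I^A I^B × i i: 1/2 I^A i, 1/2 I^B i.
Crossing each possibility with the mother I^A I^A and summing P(type A): 1/2·1 + 1/2·1/2 = 3/4.
Similarly for Rh via the father's Rh distribution: P(Rh-) = 3/4.
Independent loci: 3/4 × 3/4 = 9/16.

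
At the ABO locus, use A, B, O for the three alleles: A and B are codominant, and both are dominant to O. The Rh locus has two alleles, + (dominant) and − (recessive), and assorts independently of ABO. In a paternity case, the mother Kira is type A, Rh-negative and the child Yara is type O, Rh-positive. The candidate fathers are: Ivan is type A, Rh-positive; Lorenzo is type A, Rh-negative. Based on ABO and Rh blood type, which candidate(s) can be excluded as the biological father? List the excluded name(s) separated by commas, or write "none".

Lorenzo

A candidate is excluded only if no genotype consistent with his phenotype could produce a type O, Rh-positive child with a type A, Rh-negative mother.
Lorenzo (type A, Rh-): no genotype consistent with that phenotype can produce a type-O Rh+ child with a type-A mother.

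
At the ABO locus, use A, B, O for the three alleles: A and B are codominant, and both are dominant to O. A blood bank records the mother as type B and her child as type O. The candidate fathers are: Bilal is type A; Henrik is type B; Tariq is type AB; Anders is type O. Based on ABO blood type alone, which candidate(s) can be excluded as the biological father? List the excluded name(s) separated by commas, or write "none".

A candidate is excluded only if no genotype consistent with his phenotype could produce a type O child with a type B mother.
Tariq (type AB): no genotype consistent with that phenotype can produce a type-O child with a type-B mother.

Tariq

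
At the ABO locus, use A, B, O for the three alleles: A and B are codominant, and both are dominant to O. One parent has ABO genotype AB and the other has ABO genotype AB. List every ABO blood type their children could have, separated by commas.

A, B, AB

Gametes from AB × AB give offspring ABO genotypes AA, AB, BB, i.e. phenotypes A, B, AB.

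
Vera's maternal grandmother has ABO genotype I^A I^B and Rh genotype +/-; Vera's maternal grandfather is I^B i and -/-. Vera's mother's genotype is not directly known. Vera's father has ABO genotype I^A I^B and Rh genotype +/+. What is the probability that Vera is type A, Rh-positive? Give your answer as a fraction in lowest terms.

Vera's mother's ABO genotype from I^A I^B × I^B i: 1/4 I^A I^B, 1/4 I^A i, 1/4 I^B I^B, 1/4 I^B i.
Crossing each possibility with the father I^A I^B and summing P(type A): 1/4·1/4 + 1/4·1/2 + 1/4·0 + 1/4·1/4 = 1/4.
Similarly for Rh via the mother's Rh distribution: P(Rh+) = 1.
Independent loci: 1/4 × 1 = 1/4.

1/4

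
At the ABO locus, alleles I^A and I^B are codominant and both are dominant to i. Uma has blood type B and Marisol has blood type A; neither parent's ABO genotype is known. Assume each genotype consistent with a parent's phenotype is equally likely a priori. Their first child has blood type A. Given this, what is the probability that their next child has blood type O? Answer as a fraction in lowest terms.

Possible genotypes: Uma ∈ {I^B I^B, I^B i}; Marisol ∈ {I^A I^A, I^A i}.
Weight each parental genotype pair by prior × P(type-A child):
  I^B i × I^A I^A: posterior weight 2/3; P(next child type O) = 0.
  I^B i × I^A i: posterior weight 1/3; P(next child type O) = 1/4.
Weighted sum = 1/12.

1/12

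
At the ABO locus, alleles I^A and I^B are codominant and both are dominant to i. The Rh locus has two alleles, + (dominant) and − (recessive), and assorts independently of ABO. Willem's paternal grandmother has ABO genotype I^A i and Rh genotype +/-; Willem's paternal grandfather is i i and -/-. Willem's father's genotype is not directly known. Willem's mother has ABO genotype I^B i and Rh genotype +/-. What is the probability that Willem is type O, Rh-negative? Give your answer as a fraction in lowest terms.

9/64

Willem's father's ABO genotype from I^A i × i i: 1/2 I^A i, 1/2 i i.
Crossing each possibility with the mother I^B i and summing P(type O): 1/2·1/4 + 1/2·1/2 = 3/8.
Similarly for Rh via the father's Rh distribution: P(Rh-) = 3/8.
Independent loci: 3/8 × 3/8 = 9/64.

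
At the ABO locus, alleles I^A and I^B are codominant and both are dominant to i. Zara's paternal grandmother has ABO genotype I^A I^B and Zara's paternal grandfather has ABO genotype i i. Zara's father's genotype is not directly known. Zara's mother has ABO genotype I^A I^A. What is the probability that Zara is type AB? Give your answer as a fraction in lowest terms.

Zara's father's ABO genotype from I^A I^B × i i: 1/2 I^A i, 1/2 I^B i.
Crossing each possibility with the mother I^A I^A and summing P(type AB): 1/2·0 + 1/2·1/2 = 1/4.

1/4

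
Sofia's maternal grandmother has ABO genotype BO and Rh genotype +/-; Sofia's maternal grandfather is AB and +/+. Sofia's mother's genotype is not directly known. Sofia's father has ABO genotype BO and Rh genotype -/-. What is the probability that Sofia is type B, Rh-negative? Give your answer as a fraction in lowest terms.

Sofia's mother's ABO genotype from BO × AB: 1/4 AB, 1/4 AO, 1/4 BB, 1/4 BO.
Crossing each possibility with the father BO and summing P(type B): 1/4·1/2 + 1/4·1/4 + 1/4·1 + 1/4·3/4 = 5/8.
Similarly for Rh via the mother's Rh distribution: P(Rh-) = 1/4.
Independent loci: 5/8 × 1/4 = 5/32.

5/32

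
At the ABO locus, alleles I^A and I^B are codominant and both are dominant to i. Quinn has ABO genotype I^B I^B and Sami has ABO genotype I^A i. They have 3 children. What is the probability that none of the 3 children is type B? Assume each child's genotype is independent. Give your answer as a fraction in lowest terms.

ABO cross I^B I^B × I^A i → 1/2 B, 1/2 AB.
So P(type B) = 1/2 per child.
P(not type B) = 1/2 for one child; (1/2)^3 = 1/8.

1/8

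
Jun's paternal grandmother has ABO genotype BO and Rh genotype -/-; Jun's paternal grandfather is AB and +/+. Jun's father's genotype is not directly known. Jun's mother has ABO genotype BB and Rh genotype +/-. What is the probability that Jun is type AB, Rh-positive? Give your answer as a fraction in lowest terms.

3/16

Jun's father's ABO genotype from BO × AB: 1/4 AB, 1/4 AO, 1/4 BB, 1/4 BO.
Crossing each possibility with the mother BB and summing P(type AB): 1/4·1/2 + 1/4·1/2 + 1/4·0 + 1/4·0 = 1/4.
Similarly for Rh via the father's Rh distribution: P(Rh+) = 3/4.
Independent loci: 1/4 × 3/4 = 3/16.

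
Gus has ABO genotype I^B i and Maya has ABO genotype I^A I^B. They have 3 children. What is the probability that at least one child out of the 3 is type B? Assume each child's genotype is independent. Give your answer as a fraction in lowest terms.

ABO cross I^B i × I^A I^B → 1/4 A, 1/2 B, 1/4 AB.
So P(type B) = 1/2 per child.
P(none) = (1/2)^3 = 1/8; P(at least one) = 1 − 1/8 = 7/8.

7/8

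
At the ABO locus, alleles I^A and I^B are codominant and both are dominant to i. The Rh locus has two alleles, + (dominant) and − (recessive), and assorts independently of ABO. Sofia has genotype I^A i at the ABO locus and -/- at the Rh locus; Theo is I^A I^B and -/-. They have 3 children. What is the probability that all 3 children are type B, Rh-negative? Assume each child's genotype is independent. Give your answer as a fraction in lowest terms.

ABO cross I^A i × I^A I^B → 1/2 A, 1/4 B, 1/4 AB.
Rh cross -/- × -/- → 1 Rh-; so P(type B, Rh-negative) = 1/4 × 1 = 1/4 per child.
All 3 independent: (1/4)^3 = 1/64.

1/64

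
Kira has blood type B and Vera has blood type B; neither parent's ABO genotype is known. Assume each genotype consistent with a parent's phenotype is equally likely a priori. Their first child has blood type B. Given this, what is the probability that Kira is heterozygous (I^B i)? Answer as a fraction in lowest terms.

7/15

Possible genotypes: Kira ∈ {I^B I^B, I^B i}; Vera ∈ {I^B I^B, I^B i}.
Weight each parental genotype pair by prior × P(type-B child):
  I^B I^B × I^B I^B: posterior weight 4/15.
  I^B I^B × I^B i: posterior weight 4/15.
  I^B i × I^B I^B: posterior weight 4/15.
  I^B i × I^B i: posterior weight 1/5.
Sum the posterior weight over pairs where Kira is I^B i: 7/15.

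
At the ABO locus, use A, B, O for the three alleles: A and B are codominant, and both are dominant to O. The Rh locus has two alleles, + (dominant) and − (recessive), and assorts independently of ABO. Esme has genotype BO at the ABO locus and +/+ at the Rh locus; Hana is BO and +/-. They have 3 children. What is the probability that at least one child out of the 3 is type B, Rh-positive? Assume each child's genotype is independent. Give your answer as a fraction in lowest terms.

ABO cross BO × BO → 1/4 O, 3/4 B.
Rh cross +/+ × +/- → 1 Rh+; so P(type B, Rh-positive) = 3/4 × 1 = 3/4 per child.
P(none) = (1/4)^3 = 1/64; P(at least one) = 1 − 1/64 = 63/64.

63/64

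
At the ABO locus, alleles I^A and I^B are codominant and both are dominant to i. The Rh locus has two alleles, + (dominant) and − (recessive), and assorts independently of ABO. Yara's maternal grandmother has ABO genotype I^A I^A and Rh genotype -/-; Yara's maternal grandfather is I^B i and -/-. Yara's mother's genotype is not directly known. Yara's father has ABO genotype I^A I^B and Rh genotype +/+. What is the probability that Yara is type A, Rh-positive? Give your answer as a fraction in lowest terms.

Yara's mother's ABO genotype from I^A I^A × I^B i: 1/2 I^A I^B, 1/2 I^A i.
Crossing each possibility with the father I^A I^B and summing P(type A): 1/2·1/4 + 1/2·1/2 = 3/8.
Similarly for Rh via the mother's Rh distribution: P(Rh+) = 1.
Independent loci: 3/8 × 1 = 3/8.

3/8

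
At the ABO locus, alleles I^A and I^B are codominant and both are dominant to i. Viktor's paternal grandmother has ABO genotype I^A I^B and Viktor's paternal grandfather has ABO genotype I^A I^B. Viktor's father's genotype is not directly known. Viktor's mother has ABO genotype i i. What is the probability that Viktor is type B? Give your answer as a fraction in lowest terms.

1/2

Viktor's father's ABO genotype from I^A I^B × I^A I^B: 1/4 I^A I^A, 1/2 I^A I^B, 1/4 I^B I^B.
Crossing each possibility with the mother i i and summing P(type B): 1/4·0 + 1/2·1/2 + 1/4·1 = 1/2.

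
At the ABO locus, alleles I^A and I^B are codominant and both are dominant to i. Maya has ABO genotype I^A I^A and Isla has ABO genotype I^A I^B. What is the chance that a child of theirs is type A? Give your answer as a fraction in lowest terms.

ABO cross I^A I^A × I^A I^B → offspring phenotypes: 1/2 A, 1/2 AB.
So P(type A) = 1/2.

1/2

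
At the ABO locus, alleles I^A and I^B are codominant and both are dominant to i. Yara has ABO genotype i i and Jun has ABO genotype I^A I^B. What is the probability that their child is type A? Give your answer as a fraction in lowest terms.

1/2

ABO cross i i × I^A I^B → offspring phenotypes: 1/2 A, 1/2 B.
So P(type A) = 1/2.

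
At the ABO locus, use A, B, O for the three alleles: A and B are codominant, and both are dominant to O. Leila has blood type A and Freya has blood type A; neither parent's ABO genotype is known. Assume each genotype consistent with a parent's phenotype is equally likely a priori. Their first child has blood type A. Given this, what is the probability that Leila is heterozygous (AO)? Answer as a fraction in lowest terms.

7/15

Possible genotypes: Leila ∈ {AA, AO}; Freya ∈ {AA, AO}.
Weight each parental genotype pair by prior × P(type-A child):
  AA × AA: posterior weight 4/15.
  AA × AO: posterior weight 4/15.
  AO × AA: posterior weight 4/15.
  AO × AO: posterior weight 1/5.
Sum the posterior weight over pairs where Leila is AO: 7/15.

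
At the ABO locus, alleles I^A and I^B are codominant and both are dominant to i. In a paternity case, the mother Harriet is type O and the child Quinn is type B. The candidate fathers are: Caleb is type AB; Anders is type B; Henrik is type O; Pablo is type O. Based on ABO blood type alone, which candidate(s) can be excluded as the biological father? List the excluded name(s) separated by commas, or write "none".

A candidate is excluded only if no genotype consistent with his phenotype could produce a type B child with a type O mother.
Henrik (type O): no genotype consistent with that phenotype can produce a type-B child with a type-O mother.
Pablo (type O): no genotype consistent with that phenotype can produce a type-B child with a type-O mother.

Henrik, Pablo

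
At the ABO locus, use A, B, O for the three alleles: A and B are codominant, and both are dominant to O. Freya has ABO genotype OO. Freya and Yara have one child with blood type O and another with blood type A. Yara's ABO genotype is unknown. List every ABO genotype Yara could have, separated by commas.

For each candidate genotype of Yara, check whether crossing it with OO can produce every observed child phenotype.
  AA → possible child types {A} ✗
  AB → possible child types {A, B} ✗
  AO → possible child types {O, A} ✓
  BB → possible child types {B} ✗
  BO → possible child types {O, B} ✗
  OO → possible child types {O} ✗

AO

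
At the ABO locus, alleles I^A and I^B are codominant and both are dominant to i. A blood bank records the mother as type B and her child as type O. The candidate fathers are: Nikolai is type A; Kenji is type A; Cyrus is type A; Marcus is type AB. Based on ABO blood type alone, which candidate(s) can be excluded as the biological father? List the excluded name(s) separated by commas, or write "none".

A candidate is excluded only if no genotype consistent with his phenotype could produce a type O child with a type B mother.
Marcus (type AB): no genotype consistent with that phenotype can produce a type-O child with a type-B mother.

Marcus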